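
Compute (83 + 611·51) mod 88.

611·51 = 31161.
Dividing 31161 by 88 gives quotient 354 and remainder 9.
(83 + 9) mod 88 = 4.

4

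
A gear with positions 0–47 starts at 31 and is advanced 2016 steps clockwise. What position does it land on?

31

2016 − 42·48 = 0, so 2016 ≡ 0 (mod 48).
(31 + 0) mod 48 = 31.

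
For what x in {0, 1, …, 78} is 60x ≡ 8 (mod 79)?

60⁻¹ ≡ 54 (mod 79) because 60·54 = 3240 = 41·79 + 1.
Multiplying both sides by 54: x ≡ 54·8 = 432 ≡ 37 (mod 79).

37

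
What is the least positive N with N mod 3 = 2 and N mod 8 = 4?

20

x ≡ 2 (mod 3) gives x ∈ {2, 5, 8, 11, 14, 17, 20}.
The first of these with x mod 8 = 4 is 20.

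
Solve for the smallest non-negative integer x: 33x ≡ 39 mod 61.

40

33⁻¹ ≡ 37 (mod 61) because 33·37 = 1221 = 20·61 + 1.
Multiplying both sides by 37: x ≡ 37·39 = 1443 ≡ 40 (mod 61).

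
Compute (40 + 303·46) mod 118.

54

303·46 = 13938.
13938 − 118·118 = 14, so 13938 ≡ 14 (mod 118).
(40 + 14) mod 118 = 54.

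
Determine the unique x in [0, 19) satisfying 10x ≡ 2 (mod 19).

4

The inverse of 10 mod 19 is 2 (since 10·2 = 20 ≡ 1).
Multiplying both sides by 2: x ≡ 2·2 = 4 ≡ 4 (mod 19).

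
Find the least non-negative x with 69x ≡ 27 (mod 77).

The inverse of 69 mod 77 is 48 (since 69·48 = 3312 ≡ 1).
Multiplying both sides by 48: x ≡ 48·27 = 1296 ≡ 64 (mod 77).

64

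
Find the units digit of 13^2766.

The units digit of 13^n cycles with period 4: 3, 9, 7, 1, …
2766 leaves remainder 2 on division by 4, so 13^2766 ends in 9.

9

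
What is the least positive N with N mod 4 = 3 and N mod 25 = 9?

59

x ≡ 3 (mod 4) gives x ∈ {3, 7, 11, 15, 19, 23, 27, 31, …}.
The first of these with x mod 25 = 9 is 59.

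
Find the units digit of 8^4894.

Last digits of 8^n: 8, 4, 2, 6 (period 4).
4894 mod 4 = 2, so the last digit matches 8^2 = 4.

4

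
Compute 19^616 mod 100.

81

Successive squares of 19 mod 100: 19^1≡19, 19^2≡61, 19^4≡21, 19^8≡41, 19^16≡81, 19^32≡61, 19^64≡21, 19^128≡41, 19^256≡81, 19^512≡61.
616 = 8 + 32 + 64 + 512, so 19^616 ≡ 41·61·21·61 ≡ 81 (mod 100).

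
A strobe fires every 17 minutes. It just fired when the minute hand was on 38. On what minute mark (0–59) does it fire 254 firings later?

254·17 = 4318.
4318 − 71·60 = 58, so 4318 ≡ 58 (mod 60).
(38 + 58) mod 60 = 36.

36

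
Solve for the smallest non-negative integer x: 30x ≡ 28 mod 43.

21

The inverse of 30 mod 43 is 33 (since 30·33 = 990 ≡ 1).
Multiplying both sides by 33: x ≡ 33·28 = 924 ≡ 21 (mod 43).
Check: 30·21 = 630 = 14·43 + 28.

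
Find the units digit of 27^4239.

3

Powers of 7 mod 10 repeat with period 4: 7, 9, 3, 1.
4239 leaves remainder 3 on division by 4, so 27^4239 ends in 3.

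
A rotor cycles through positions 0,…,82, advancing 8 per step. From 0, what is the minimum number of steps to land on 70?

71

The inverse of 8 mod 83 is 52 (since 8·52 = 416 ≡ 1).
Multiplying both sides by 52: x ≡ 52·70 = 3640 ≡ 71 (mod 83).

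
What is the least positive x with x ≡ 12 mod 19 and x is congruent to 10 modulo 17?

316

Since 17·9 ≡ 1 (mod 19), take x = 10 + 17·((12−10)·9 mod 19) = 10 + 17·18 = 316.
Check: 316 mod 19 = 12, 316 mod 17 = 10.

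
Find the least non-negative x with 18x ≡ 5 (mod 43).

The inverse of 18 mod 43 is 12 (since 18·12 = 216 ≡ 1).
Multiplying both sides by 12: x ≡ 12·5 = 60 ≡ 17 (mod 43).

17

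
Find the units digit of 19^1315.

9

Last digits of 9^n: 9, 1 (period 2).
1315 mod 2 = 1, so the last digit matches 9^1 = 9.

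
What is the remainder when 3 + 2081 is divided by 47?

2081 mod 47 = 13 (since 44·47 = 2068).
(3 + 13) mod 47 = 16.

16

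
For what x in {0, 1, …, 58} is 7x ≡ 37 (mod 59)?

39

The inverse of 7 mod 59 is 17 (since 7·17 = 119 ≡ 1).
Multiplying both sides by 17: x ≡ 17·37 = 629 ≡ 39 (mod 59).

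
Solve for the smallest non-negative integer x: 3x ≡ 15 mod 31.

5

3⁻¹ ≡ 21 (mod 31) because 3·21 = 63 = 2·31 + 1.
Multiplying both sides by 21: x ≡ 21·15 = 315 ≡ 5 (mod 31).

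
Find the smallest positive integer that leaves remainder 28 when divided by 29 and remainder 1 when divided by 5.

86

Since 5·6 ≡ 1 (mod 29), take x = 1 + 5·((28−1)·6 mod 29) = 1 + 5·17 = 86.
Check: 86 mod 29 = 28, 86 mod 5 = 1.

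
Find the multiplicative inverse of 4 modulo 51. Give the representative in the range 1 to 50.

13

51 = 12·4 + 3
4 = 1·3 + 1
3 = 3·1 + 0
Back-substituting gives 4·13 ≡ 1 (mod 51).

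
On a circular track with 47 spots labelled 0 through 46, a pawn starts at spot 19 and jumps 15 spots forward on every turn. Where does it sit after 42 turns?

38

42·15 = 630.
630 − 13·47 = 19, so 630 ≡ 19 (mod 47).
(19 + 19) mod 47 = 38.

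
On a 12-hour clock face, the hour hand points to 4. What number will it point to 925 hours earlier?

3

925 − 77·12 = 1, so 925 ≡ 1 (mod 12).
4 − 1 → 3 on a 12-hour dial.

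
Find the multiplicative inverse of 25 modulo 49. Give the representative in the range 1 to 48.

25·2 = 50 = 1·49 + 1, so 25⁻¹ ≡ 2 (mod 49).

2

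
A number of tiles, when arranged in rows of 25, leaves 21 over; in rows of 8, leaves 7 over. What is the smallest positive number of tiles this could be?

x ≡ 7 (mod 8) gives x ∈ {7, 15, 23, 31, 39, 47, 55, 63, …}.
The first of these with x mod 25 = 21 is 71.

71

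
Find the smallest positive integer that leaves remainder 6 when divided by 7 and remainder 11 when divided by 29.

69

x ≡ 6 (mod 7) gives x ∈ {6, 13, 20, 27, 34, 41, 48, 55, …}.
The first of these with x mod 29 = 11 is 69.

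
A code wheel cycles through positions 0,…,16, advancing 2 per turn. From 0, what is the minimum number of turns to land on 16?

8

The inverse of 2 mod 17 is 9 (since 2·9 = 18 ≡ 1).
Multiplying both sides by 9: x ≡ 9·16 = 144 ≡ 8 (mod 17).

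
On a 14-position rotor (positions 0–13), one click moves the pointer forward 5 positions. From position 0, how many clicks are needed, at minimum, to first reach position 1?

14 = 2·5 + 4
5 = 1·4 + 1
4 = 4·1 + 0
Back-substituting gives 5·3 ≡ 1 (mod 14).

3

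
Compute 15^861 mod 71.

By repeated squaring mod 71: 15^1≡15, 15^2≡12, 15^4≡2, 15^8≡4, 15^16≡16, 15^32≡43, 15^64≡3, 15^128≡9, 15^256≡10, 15^512≡29.
861 = 1 + 4 + 8 + 16 + 64 + 256 + 512, so 15^861 ≡ 15·2·4·16·3·10·29 ≡ 54 (mod 71).

54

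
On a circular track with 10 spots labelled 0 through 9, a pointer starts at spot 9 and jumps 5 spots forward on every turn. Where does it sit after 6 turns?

9

6·5 = 30.
30 mod 10 = 0 (since 3·10 = 30).
(9 + 0) mod 10 = 9.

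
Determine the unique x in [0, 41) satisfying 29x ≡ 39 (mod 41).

7

The inverse of 29 mod 41 is 17 (since 29·17 = 493 ≡ 1).
Multiplying both sides by 17: x ≡ 17·39 = 663 ≡ 7 (mod 41).
Check: 29·7 = 203 = 4·41 + 39.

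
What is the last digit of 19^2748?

1

Last digits of 9^n: 9, 1 (period 2).
2748 mod 2 = 0, so the last digit matches 9^2 = 1.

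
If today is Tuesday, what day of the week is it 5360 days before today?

5360 − 765·7 = 5, so 5360 ≡ 5 (mod 7).
Tuesday − 5 days → Thursday.

Thursday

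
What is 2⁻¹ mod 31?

2·16 = 32 = 1·31 + 1, so 2⁻¹ ≡ 16 (mod 31).

16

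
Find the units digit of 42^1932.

Powers of 2 mod 10 repeat with period 4: 2, 4, 8, 6.
1932 leaves remainder 0 on division by 4, so 42^1932 ends in 6.

6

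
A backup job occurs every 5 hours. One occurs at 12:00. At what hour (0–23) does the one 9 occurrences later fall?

9·5 = 45.
Dividing 45 by 24 gives quotient 1 and remainder 21.
(12 + 21) mod 24 = 9.

9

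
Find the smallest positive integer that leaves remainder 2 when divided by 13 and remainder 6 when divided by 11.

28

x ≡ 6 (mod 11) gives x ∈ {6, 17, 28}.
The first of these with x mod 13 = 2 is 28.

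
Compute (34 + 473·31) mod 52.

33

473·31 = 14663.
14663 − 281·52 = 51, so 14663 ≡ 51 (mod 52).
(34 + 51) mod 52 = 33.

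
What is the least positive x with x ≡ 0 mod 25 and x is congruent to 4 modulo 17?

x ≡ 4 (mod 17) gives x ∈ {4, 21, 38, 55, 72, 89, 106, 123, …}.
The first of these with x mod 25 = 0 is 225.

225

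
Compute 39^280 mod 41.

Square-and-reduce mod 41: 39^1≡39, 39^2≡4, 39^4≡16, 39^8≡10, 39^16≡18, 39^32≡37, 39^64≡16, 39^128≡10, 39^256≡18.
Since 280 = 8 + 16 + 256 in binary, 39^280 ≡ 10·18·18 ≡ 1 (mod 41).

1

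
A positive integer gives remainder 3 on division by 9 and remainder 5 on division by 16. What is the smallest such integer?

21

Since 16·4 ≡ 1 (mod 9), take x = 5 + 16·((3−5)·4 mod 9) = 5 + 16·1 = 21.
Check: 21 mod 9 = 3, 21 mod 16 = 5.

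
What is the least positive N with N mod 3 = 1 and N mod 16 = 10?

10

Since 16·1 ≡ 1 (mod 3), take x = 10 + 16·((1−10)·1 mod 3) = 10 + 16·0 = 10.
Check: 10 mod 3 = 1, 10 mod 16 = 10.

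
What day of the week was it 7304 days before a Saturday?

7304 mod 7 = 3 (since 1043·7 = 7301).
Saturday − 3 days → Wednesday.

Wednesday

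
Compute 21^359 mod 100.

By repeated squaring mod 100: 21^1≡21, 21^2≡41, 21^4≡81, 21^8≡61, 21^16≡21, 21^32≡41, 21^64≡81, 21^128≡61, 21^256≡21.
Since 359 = 1 + 2 + 4 + 32 + 64 + 256 in binary, 21^359 ≡ 21·41·81·41·81·21 ≡ 81 (mod 100).

81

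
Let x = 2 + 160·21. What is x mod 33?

160·21 = 3360.
Dividing 3360 by 33 gives quotient 101 and remainder 27.
(2 + 27) mod 33 = 29.

29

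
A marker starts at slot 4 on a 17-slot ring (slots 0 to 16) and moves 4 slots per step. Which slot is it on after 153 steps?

153·4 = 612.
Dividing 612 by 17 gives quotient 36 and remainder 0.
(4 + 0) mod 17 = 4.

4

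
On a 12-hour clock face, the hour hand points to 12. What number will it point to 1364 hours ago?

4

1364 − 113·12 = 8, so 1364 ≡ 8 (mod 12).
12 − 8 → 4 on a 12-hour dial.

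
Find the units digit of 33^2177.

3

The units digit of 33^n cycles with period 4: 3, 9, 7, 1, …
2177 leaves remainder 1 on division by 4, so 33^2177 ends in 3.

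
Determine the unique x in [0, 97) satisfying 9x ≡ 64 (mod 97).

9⁻¹ ≡ 54 (mod 97) because 9·54 = 486 = 5·97 + 1.
Multiplying both sides by 54: x ≡ 54·64 = 3456 ≡ 61 (mod 97).

61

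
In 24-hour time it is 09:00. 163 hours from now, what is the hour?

4

Dividing 163 by 24 gives quotient 6 and remainder 19.
(9 + 19) mod 24 = 4.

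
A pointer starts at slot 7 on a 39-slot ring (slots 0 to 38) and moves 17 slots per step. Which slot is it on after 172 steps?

6

172·17 = 2924.
Dividing 2924 by 39 gives quotient 74 and remainder 38.
(7 + 38) mod 39 = 6.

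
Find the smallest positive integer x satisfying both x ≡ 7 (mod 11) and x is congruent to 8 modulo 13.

73

x ≡ 7 (mod 11) gives x ∈ {7, 18, 29, 40, 51, 62, 73}.
The first of these with x mod 13 = 8 is 73.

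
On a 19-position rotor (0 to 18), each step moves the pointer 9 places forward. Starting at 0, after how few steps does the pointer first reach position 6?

7

The inverse of 9 mod 19 is 17 (since 9·17 = 153 ≡ 1).
Multiplying both sides by 17: x ≡ 17·6 = 102 ≡ 7 (mod 19).
Check: 9·7 = 63 = 3·19 + 6.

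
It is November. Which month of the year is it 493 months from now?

493 − 41·12 = 1, so 493 ≡ 1 (mod 12).
November + 1 month → December.

December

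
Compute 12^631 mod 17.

7

Successive squares of 12 mod 17: 12^1≡12, 12^2≡8, 12^4≡13, 12^8≡16, 12^16≡1, 12^32≡1, 12^64≡1, 12^128≡1, 12^256≡1, 12^512≡1.
631 = 1 + 2 + 4 + 16 + 32 + 64 + 512, so 12^631 ≡ 12·8·13·1·1·1·1 ≡ 7 (mod 17).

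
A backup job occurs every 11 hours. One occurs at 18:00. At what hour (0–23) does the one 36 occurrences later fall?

6

36·11 = 396.
Dividing 396 by 24 gives quotient 16 and remainder 12.
(18 + 12) mod 24 = 6.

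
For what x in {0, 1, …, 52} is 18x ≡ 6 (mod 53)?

18⁻¹ ≡ 3 (mod 53) because 18·3 = 54 = 1·53 + 1.
Multiplying both sides by 3: x ≡ 3·6 = 18 ≡ 18 (mod 53).
Check: 18·18 = 324 = 6·53 + 6.

18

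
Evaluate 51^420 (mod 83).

Square-and-reduce mod 83: 51^1≡51, 51^2≡28, 51^4≡37, 51^8≡41, 51^16≡21, 51^32≡26, 51^64≡12, 51^128≡61, 51^256≡69.
420 = 4 + 32 + 128 + 256, so 51^420 ≡ 37·26·61·69 ≡ 69 (mod 83).

69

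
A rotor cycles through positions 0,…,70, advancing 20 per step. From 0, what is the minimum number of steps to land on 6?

20⁻¹ ≡ 32 (mod 71) because 20·32 = 640 = 9·71 + 1.
So x ≡ 32·6 = 192 ≡ 50 (mod 71).

50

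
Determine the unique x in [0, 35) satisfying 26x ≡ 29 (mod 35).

26⁻¹ ≡ 31 (mod 35) because 26·31 = 806 = 23·35 + 1.
So x ≡ 31·29 = 899 ≡ 24 (mod 35).

24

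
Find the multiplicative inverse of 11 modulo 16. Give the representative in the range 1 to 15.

11·3 = 33 = 2·16 + 1, so 11⁻¹ ≡ 3 (mod 16).

3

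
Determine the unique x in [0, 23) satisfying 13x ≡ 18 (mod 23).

12

The inverse of 13 mod 23 is 16 (since 13·16 = 208 ≡ 1).
So x ≡ 16·18 = 288 ≡ 12 (mod 23).
Check: 13·12 = 156 = 6·23 + 18.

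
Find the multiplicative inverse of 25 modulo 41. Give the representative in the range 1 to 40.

23

25·23 = 575 = 14·41 + 1, so 25⁻¹ ≡ 23 (mod 41).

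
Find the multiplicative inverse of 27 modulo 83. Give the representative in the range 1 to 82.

83 = 3·27 + 2
27 = 13·2 + 1
2 = 2·1 + 0
Back-substituting gives 27·40 ≡ 1 (mod 83).

40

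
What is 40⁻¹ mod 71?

16

71 = 1·40 + 31
40 = 1·31 + 9
31 = 3·9 + 4
9 = 2·4 + 1
4 = 4·1 + 0
Back-substituting gives 40·16 ≡ 1 (mod 71).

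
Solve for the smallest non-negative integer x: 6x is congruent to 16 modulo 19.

9

The inverse of 6 mod 19 is 16 (since 6·16 = 96 ≡ 1).
Multiplying both sides by 16: x ≡ 16·16 = 256 ≡ 9 (mod 19).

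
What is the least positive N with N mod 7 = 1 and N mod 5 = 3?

x ≡ 3 (mod 5) gives x ∈ {3, 8}.
The first of these with x mod 7 = 1 is 8.

8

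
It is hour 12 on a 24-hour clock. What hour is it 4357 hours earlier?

Dividing 4357 by 24 gives quotient 181 and remainder 13.
(12 − 13) mod 24 = 23.

23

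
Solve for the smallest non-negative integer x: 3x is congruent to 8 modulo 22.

10

The inverse of 3 mod 22 is 15 (since 3·15 = 45 ≡ 1).
Multiplying both sides by 15: x ≡ 15·8 = 120 ≡ 10 (mod 22).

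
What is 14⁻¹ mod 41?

3

14·3 = 42 = 1·41 + 1, so 14⁻¹ ≡ 3 (mod 41).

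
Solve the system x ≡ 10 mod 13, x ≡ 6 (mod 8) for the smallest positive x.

x ≡ 6 (mod 8) gives x ∈ {6, 14, 22, 30, 38, 46, 54, 62}.
The first of these with x mod 13 = 10 is 62.

62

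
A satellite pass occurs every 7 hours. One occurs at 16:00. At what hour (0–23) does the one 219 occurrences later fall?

219·7 = 1533.
1533 = 63·24 + 21, so 1533 mod 24 = 21.
(16 + 21) mod 24 = 13.

13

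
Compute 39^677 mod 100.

Successive squares of 39 mod 100: 39^1≡39, 39^2≡21, 39^4≡41, 39^8≡81, 39^16≡61, 39^32≡21, 39^64≡41, 39^128≡81, 39^256≡61, 39^512≡21.
Since 677 = 1 + 4 + 32 + 128 + 512 in binary, 39^677 ≡ 39·41·21·81·21 ≡ 79 (mod 100).

79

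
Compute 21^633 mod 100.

61

By repeated squaring mod 100: 21^1≡21, 21^2≡41, 21^4≡81, 21^8≡61, 21^16≡21, 21^32≡41, 21^64≡81, 21^128≡61, 21^256≡21, 21^512≡41.
Since 633 = 1 + 8 + 16 + 32 + 64 + 512 in binary, 21^633 ≡ 21·61·21·41·81·41 ≡ 61 (mod 100).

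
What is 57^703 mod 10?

Powers of 7 mod 10 repeat with period 4: 7, 9, 3, 1.
703 leaves remainder 3 on division by 4, so 57^703 ends in 3.

3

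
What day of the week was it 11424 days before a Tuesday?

Dividing 11424 by 7 gives quotient 1632 and remainder 0.
Tuesday − 0 days → Tuesday.

Tuesday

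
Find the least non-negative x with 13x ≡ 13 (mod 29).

1

The inverse of 13 mod 29 is 9 (since 13·9 = 117 ≡ 1).
So x ≡ 9·13 = 117 ≡ 1 (mod 29).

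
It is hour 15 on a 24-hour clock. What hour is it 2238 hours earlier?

9

2238 − 93·24 = 6, so 2238 ≡ 6 (mod 24).
(15 − 6) mod 24 = 9.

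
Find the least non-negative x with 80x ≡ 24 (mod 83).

75

80⁻¹ ≡ 55 (mod 83) because 80·55 = 4400 = 53·83 + 1.
So x ≡ 55·24 = 1320 ≡ 75 (mod 83).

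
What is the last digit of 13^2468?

The units digit of 13^n cycles with period 4: 3, 9, 7, 1, …
2468 leaves remainder 0 on division by 4, so 13^2468 ends in 1.

1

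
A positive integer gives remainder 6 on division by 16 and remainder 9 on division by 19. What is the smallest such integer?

294

x ≡ 6 (mod 16) gives x ∈ {6, 22, 38, 54, 70, 86, 102, 118, …}.
The first of these with x mod 19 = 9 is 294.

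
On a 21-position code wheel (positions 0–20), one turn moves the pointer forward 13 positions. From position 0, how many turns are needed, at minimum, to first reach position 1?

13

13·13 = 169 = 8·21 + 1, so 13⁻¹ ≡ 13 (mod 21).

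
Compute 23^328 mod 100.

Square-and-reduce mod 100: 23^1≡23, 23^2≡29, 23^4≡41, 23^8≡81, 23^16≡61, 23^32≡21, 23^64≡41, 23^128≡81, 23^256≡61.
Since 328 = 8 + 64 + 256 in binary, 23^328 ≡ 81·41·61 ≡ 81 (mod 100).

81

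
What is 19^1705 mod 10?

9

The units digit of 19^n cycles with period 2: 9, 1, …
1705 leaves remainder 1 on division by 2, so 19^1705 ends in 9.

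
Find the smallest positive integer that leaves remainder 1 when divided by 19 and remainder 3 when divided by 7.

115

Since 7·11 ≡ 1 (mod 19), take x = 3 + 7·((1−3)·11 mod 19) = 3 + 7·16 = 115.
Check: 115 mod 19 = 1, 115 mod 7 = 3.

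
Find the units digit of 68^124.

6

The units digit of 68^n cycles with period 4: 8, 4, 2, 6, …
124 leaves remainder 0 on division by 4, so 68^124 ends in 6.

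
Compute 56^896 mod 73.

8

By repeated squaring mod 73: 56^1≡56, 56^2≡70, 56^4≡9, 56^8≡8, 56^16≡64, 56^32≡8, 56^64≡64, 56^128≡8, 56^256≡64, 56^512≡8.
896 = 128 + 256 + 512, so 56^896 ≡ 8·64·8 ≡ 8 (mod 73).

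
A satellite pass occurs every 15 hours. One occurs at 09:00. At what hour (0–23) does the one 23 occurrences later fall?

18

23·15 = 345.
345 = 14·24 + 9, so 345 mod 24 = 9.
(9 + 9) mod 24 = 18.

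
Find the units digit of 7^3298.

9

The units digit of 7^n cycles with period 4: 7, 9, 3, 1, …
3298 leaves remainder 2 on division by 4, so 7^3298 ends in 9.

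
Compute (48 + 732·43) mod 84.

24

732·43 = 31476.
Dividing 31476 by 84 gives quotient 374 and remainder 60.
(48 + 60) mod 84 = 24.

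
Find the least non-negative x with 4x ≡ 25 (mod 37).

34

The inverse of 4 mod 37 is 28 (since 4·28 = 112 ≡ 1).
So x ≡ 28·25 = 700 ≡ 34 (mod 37).
Check: 4·34 = 136 = 3·37 + 25.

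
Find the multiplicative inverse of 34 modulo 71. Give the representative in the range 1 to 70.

23

34·23 = 782 = 11·71 + 1, so 34⁻¹ ≡ 23 (mod 71).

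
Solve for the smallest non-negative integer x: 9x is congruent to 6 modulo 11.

9⁻¹ ≡ 5 (mod 11) because 9·5 = 45 = 4·11 + 1.
So x ≡ 5·6 = 30 ≡ 8 (mod 11).
Check: 9·8 = 72 = 6·11 + 6.

8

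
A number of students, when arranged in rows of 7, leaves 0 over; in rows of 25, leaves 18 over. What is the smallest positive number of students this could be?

x ≡ 0 (mod 7) gives x ∈ {0, 7, 14, 21, 28, 35, 42, 49, …}.
The first of these with x mod 25 = 18 is 168.

168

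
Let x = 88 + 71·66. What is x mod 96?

70

71·66 = 4686.
4686 − 48·96 = 78, so 4686 ≡ 78 (mod 96).
(88 + 78) mod 96 = 70.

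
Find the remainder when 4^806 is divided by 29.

By repeated squaring mod 29: 4^1≡4, 4^2≡16, 4^4≡24, 4^8≡25, 4^16≡16, 4^32≡24, 4^64≡25, 4^128≡16, 4^256≡24, 4^512≡25.
Since 806 = 2 + 4 + 32 + 256 + 512 in binary, 4^806 ≡ 16·24·24·24·25 ≡ 25 (mod 29).

25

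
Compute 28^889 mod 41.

Square-and-reduce mod 41: 28^1≡28, 28^2≡5, 28^4≡25, 28^8≡10, 28^16≡18, 28^32≡37, 28^64≡16, 28^128≡10, 28^256≡18, 28^512≡37.
889 = 1 + 8 + 16 + 32 + 64 + 256 + 512, so 28^889 ≡ 28·10·18·37·16·18·37 ≡ 34 (mod 41).

34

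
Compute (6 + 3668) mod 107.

36

3668 − 34·107 = 30, so 3668 ≡ 30 (mod 107).
(6 + 30) mod 107 = 36.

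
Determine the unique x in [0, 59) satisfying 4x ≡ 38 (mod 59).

4⁻¹ ≡ 15 (mod 59) because 4·15 = 60 = 1·59 + 1.
So x ≡ 15·38 = 570 ≡ 39 (mod 59).
Check: 4·39 = 156 = 2·59 + 38.

39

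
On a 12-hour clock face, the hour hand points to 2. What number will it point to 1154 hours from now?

4

1154 mod 12 = 2 (since 96·12 = 1152).
2 + 2 → 4 on a 12-hour dial.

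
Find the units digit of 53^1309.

Last digits of 3^n: 3, 9, 7, 1 (period 4).
1309 leaves remainder 1 on division by 4, so 53^1309 ends in 3.

3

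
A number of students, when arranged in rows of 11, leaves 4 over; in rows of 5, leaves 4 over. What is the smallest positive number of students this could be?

x ≡ 4 (mod 5) gives x ∈ {4}.
The first of these with x mod 11 = 4 is 4.

4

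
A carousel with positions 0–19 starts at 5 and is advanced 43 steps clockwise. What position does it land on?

43 mod 20 = 3 (since 2·20 = 40).
(5 + 3) mod 20 = 8.

8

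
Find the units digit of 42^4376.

The units digit of 42^n cycles with period 4: 2, 4, 8, 6, …
4376 leaves remainder 0 on division by 4, so 42^4376 ends in 6.

6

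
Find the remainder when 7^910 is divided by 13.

4

Successive squares of 7 mod 13: 7^1≡7, 7^2≡10, 7^4≡9, 7^8≡3, 7^16≡9, 7^32≡3, 7^64≡9, 7^128≡3, 7^256≡9, 7^512≡3.
Since 910 = 2 + 4 + 8 + 128 + 256 + 512 in binary, 7^910 ≡ 10·9·3·3·9·3 ≡ 4 (mod 13).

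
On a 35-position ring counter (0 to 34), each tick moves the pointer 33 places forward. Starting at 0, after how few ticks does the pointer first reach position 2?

34

33⁻¹ ≡ 17 (mod 35) because 33·17 = 561 = 16·35 + 1.
So x ≡ 17·2 = 34 ≡ 34 (mod 35).
Check: 33·34 = 1122 = 32·35 + 2.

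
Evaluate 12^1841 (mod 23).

13

By repeated squaring mod 23: 12^1≡12, 12^2≡6, 12^4≡13, 12^8≡8, 12^16≡18, 12^32≡2, 12^64≡4, 12^128≡16, 12^256≡3, 12^512≡9, 12^1024≡12.
Since 1841 = 1 + 16 + 32 + 256 + 512 + 1024 in binary, 12^1841 ≡ 12·18·2·3·9·12 ≡ 13 (mod 23).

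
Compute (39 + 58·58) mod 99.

58·58 = 3364.
3364 = 33·99 + 97, so 3364 mod 99 = 97.
(39 + 97) mod 99 = 37.

37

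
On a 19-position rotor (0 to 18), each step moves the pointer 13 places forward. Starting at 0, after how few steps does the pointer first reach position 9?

13⁻¹ ≡ 3 (mod 19) because 13·3 = 39 = 2·19 + 1.
So x ≡ 3·9 = 27 ≡ 8 (mod 19).
Check: 13·8 = 104 = 5·19 + 9.

8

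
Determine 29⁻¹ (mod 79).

30

79 = 2·29 + 21
29 = 1·21 + 8
21 = 2·8 + 5
8 = 1·5 + 3
5 = 1·3 + 2
3 = 1·2 + 1
2 = 2·1 + 0
Back-substituting gives 29·30 ≡ 1 (mod 79).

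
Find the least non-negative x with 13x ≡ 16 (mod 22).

8

The inverse of 13 mod 22 is 17 (since 13·17 = 221 ≡ 1).
So x ≡ 17·16 = 272 ≡ 8 (mod 22).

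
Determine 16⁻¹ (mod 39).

39 = 2·16 + 7
16 = 2·7 + 2
7 = 3·2 + 1
2 = 2·1 + 0
Back-substituting gives 16·22 ≡ 1 (mod 39).

22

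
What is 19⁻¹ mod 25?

4

25 = 1·19 + 6
19 = 3·6 + 1
6 = 6·1 + 0
Back-substituting gives 19·4 ≡ 1 (mod 25).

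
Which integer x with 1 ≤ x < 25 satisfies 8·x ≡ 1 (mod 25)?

25 = 3·8 + 1
8 = 8·1 + 0
Back-substituting gives 8·22 ≡ 1 (mod 25).

22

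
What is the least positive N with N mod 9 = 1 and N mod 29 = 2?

x ≡ 1 (mod 9) gives x ∈ {1, 10, 19, 28, 37, 46, 55, 64, …}.
The first of these with x mod 29 = 2 is 118.

118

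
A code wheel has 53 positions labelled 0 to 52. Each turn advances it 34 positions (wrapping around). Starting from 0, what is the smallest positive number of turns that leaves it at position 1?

39

34·39 = 1326 = 25·53 + 1, so 34⁻¹ ≡ 39 (mod 53).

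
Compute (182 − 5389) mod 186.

5389 = 28·186 + 181, so 5389 mod 186 = 181.
(182 − 181) mod 186 = 1.

1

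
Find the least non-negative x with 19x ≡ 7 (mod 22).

5

The inverse of 19 mod 22 is 7 (since 19·7 = 133 ≡ 1).
Multiplying both sides by 7: x ≡ 7·7 = 49 ≡ 5 (mod 22).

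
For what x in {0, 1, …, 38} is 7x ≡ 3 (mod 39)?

7⁻¹ ≡ 28 (mod 39) because 7·28 = 196 = 5·39 + 1.
Multiplying both sides by 28: x ≡ 28·3 = 84 ≡ 6 (mod 39).

6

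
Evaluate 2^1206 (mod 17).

13

By repeated squaring mod 17: 2^1≡2, 2^2≡4, 2^4≡16, 2^8≡1, 2^16≡1, 2^32≡1, 2^64≡1, 2^128≡1, 2^256≡1, 2^512≡1, 2^1024≡1.
1206 = 2 + 4 + 16 + 32 + 128 + 1024, so 2^1206 ≡ 4·16·1·1·1·1 ≡ 13 (mod 17).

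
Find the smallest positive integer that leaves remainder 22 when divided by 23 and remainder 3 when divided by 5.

68

x ≡ 3 (mod 5) gives x ∈ {3, 8, 13, 18, 23, 28, 33, 38, …}.
The first of these with x mod 23 = 22 is 68.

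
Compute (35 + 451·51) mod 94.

6

451·51 = 23001.
23001 = 244·94 + 65, so 23001 mod 94 = 65.
(35 + 65) mod 94 = 6.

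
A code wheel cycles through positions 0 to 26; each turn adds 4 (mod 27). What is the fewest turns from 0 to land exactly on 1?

4·7 = 28 = 1·27 + 1, so 4⁻¹ ≡ 7 (mod 27).

7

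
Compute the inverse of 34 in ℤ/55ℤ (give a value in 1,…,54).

34·34 = 1156 = 21·55 + 1, so 34⁻¹ ≡ 34 (mod 55).

34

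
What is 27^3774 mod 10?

Last digits of 7^n: 7, 9, 3, 1 (period 4).
3774 mod 4 = 2, so the last digit matches 7^2 = 9.

9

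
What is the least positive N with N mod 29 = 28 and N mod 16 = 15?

463

x ≡ 15 (mod 16) gives x ∈ {15, 31, 47, 63, 79, 95, 111, 127, …}.
The first of these with x mod 29 = 28 is 463.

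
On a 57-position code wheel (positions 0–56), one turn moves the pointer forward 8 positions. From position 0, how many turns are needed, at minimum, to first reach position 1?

8·50 = 400 = 7·57 + 1, so 8⁻¹ ≡ 50 (mod 57).

50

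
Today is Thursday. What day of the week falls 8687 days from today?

8687 = 1241·7 + 0, so 8687 mod 7 = 0.
Thursday + 0 days → Thursday.

Thursday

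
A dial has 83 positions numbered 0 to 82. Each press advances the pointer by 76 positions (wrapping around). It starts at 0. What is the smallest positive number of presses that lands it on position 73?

The inverse of 76 mod 83 is 71 (since 76·71 = 5396 ≡ 1).
Multiplying both sides by 71: x ≡ 71·73 = 5183 ≡ 37 (mod 83).
Check: 76·37 = 2812 = 33·83 + 73.

37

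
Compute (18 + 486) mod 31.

8

486 − 15·31 = 21, so 486 ≡ 21 (mod 31).
(18 + 21) mod 31 = 8.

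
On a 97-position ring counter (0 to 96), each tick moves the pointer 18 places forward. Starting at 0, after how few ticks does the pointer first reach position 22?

The inverse of 18 mod 97 is 27 (since 18·27 = 486 ≡ 1).
So x ≡ 27·22 = 594 ≡ 12 (mod 97).
Check: 18·12 = 216 = 2·97 + 22.

12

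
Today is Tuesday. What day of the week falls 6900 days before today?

Thursday

6900 = 985·7 + 5, so 6900 mod 7 = 5.
Tuesday − 5 days → Thursday.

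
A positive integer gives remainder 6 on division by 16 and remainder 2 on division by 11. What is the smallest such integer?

x ≡ 2 (mod 11) gives x ∈ {2, 13, 24, 35, 46, 57, 68, 79, …}.
The first of these with x mod 16 = 6 is 134.

134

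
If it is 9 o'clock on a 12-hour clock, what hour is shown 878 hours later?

11

878 mod 12 = 2 (since 73·12 = 876).
9 + 2 → 11 on a 12-hour dial.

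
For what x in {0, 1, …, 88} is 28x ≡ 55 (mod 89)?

The inverse of 28 mod 89 is 35 (since 28·35 = 980 ≡ 1).
Multiplying both sides by 35: x ≡ 35·55 = 1925 ≡ 56 (mod 89).
Check: 28·56 = 1568 = 17·89 + 55.

56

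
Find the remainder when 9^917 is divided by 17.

8

Successive squares of 9 mod 17: 9^1≡9, 9^2≡13, 9^4≡16, 9^8≡1, 9^16≡1, 9^32≡1, 9^64≡1, 9^128≡1, 9^256≡1, 9^512≡1.
Since 917 = 1 + 4 + 16 + 128 + 256 + 512 in binary, 9^917 ≡ 9·16·1·1·1·1 ≡ 8 (mod 17).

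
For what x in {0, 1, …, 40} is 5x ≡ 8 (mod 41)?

18

5⁻¹ ≡ 33 (mod 41) because 5·33 = 165 = 4·41 + 1.
So x ≡ 33·8 = 264 ≡ 18 (mod 41).
Check: 5·18 = 90 = 2·41 + 8.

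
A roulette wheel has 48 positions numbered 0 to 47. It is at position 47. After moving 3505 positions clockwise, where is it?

0

3505 = 73·48 + 1, so 3505 mod 48 = 1.
(47 + 1) mod 48 = 0.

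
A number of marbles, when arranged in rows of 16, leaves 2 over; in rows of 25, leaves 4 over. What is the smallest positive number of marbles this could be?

x ≡ 2 (mod 16) gives x ∈ {2, 18, 34, 50, 66, 82, 98, 114, …}.
The first of these with x mod 25 = 4 is 354.

354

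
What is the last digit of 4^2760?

6

The units digit of 4^n cycles with period 2: 4, 6, …
2760 leaves remainder 0 on division by 2, so 4^2760 ends in 6.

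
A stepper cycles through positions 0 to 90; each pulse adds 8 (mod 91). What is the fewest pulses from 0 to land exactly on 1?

8·57 = 456 = 5·91 + 1, so 8⁻¹ ≡ 57 (mod 91).

57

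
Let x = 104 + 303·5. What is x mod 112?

303·5 = 1515.
1515 mod 112 = 59 (since 13·112 = 1456).
(104 + 59) mod 112 = 51.

51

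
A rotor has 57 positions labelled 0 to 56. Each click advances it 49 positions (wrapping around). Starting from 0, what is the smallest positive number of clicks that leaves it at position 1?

57 = 1·49 + 8
49 = 6·8 + 1
8 = 8·1 + 0
Back-substituting gives 49·7 ≡ 1 (mod 57).

7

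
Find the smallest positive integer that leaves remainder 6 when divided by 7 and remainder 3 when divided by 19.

Since 19·3 ≡ 1 (mod 7), take x = 3 + 19·((6−3)·3 mod 7) = 3 + 19·2 = 41.
Check: 41 mod 7 = 6, 41 mod 19 = 3.

41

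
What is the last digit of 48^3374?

Last digits of 8^n: 8, 4, 2, 6 (period 4).
3374 leaves remainder 2 on division by 4, so 48^3374 ends in 4.

4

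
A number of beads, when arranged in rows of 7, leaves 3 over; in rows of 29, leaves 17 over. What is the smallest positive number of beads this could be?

17

x ≡ 3 (mod 7) gives x ∈ {3, 10, 17}.
The first of these with x mod 29 = 17 is 17.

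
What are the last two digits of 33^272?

Square-and-reduce mod 100: 33^1≡33, 33^2≡89, 33^4≡21, 33^8≡41, 33^16≡81, 33^32≡61, 33^64≡21, 33^128≡41, 33^256≡81.
Since 272 = 16 + 256 in binary, 33^272 ≡ 81·81 ≡ 61 (mod 100).

61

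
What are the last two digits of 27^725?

07

Square-and-reduce mod 100: 27^1≡27, 27^2≡29, 27^4≡41, 27^8≡81, 27^16≡61, 27^32≡21, 27^64≡41, 27^128≡81, 27^256≡61, 27^512≡21.
Since 725 = 1 + 4 + 16 + 64 + 128 + 512 in binary, 27^725 ≡ 27·41·61·41·81·21 ≡ 7 (mod 100).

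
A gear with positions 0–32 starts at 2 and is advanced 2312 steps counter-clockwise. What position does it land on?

2312 − 70·33 = 2, so 2312 ≡ 2 (mod 33).
(2 − 2) mod 33 = 0.

0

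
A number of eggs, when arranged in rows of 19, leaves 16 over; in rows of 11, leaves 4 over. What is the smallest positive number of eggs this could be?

92

x ≡ 4 (mod 11) gives x ∈ {4, 15, 26, 37, 48, 59, 70, 81, …}.
The first of these with x mod 19 = 16 is 92.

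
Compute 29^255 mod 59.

5

By repeated squaring mod 59: 29^1≡29, 29^2≡15, 29^4≡48, 29^8≡3, 29^16≡9, 29^32≡22, 29^64≡12, 29^128≡26.
Since 255 = 1 + 2 + 4 + 8 + 16 + 32 + 64 + 128 in binary, 29^255 ≡ 29·15·48·3·9·22·12·26 ≡ 5 (mod 59).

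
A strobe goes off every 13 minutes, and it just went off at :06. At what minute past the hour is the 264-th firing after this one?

264·13 = 3432.
3432 − 57·60 = 12, so 3432 ≡ 12 (mod 60).
(6 + 12) mod 60 = 18.

18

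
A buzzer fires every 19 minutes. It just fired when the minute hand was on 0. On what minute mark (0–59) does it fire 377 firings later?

377·19 = 7163.
7163 = 119·60 + 23, so 7163 mod 60 = 23.
(0 + 23) mod 60 = 23.

23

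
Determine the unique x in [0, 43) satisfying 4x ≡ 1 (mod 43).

11

4⁻¹ ≡ 11 (mod 43) because 4·11 = 44 = 1·43 + 1.
Multiplying both sides by 11: x ≡ 11·1 = 11 ≡ 11 (mod 43).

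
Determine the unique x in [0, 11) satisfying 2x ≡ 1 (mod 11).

The inverse of 2 mod 11 is 6 (since 2·6 = 12 ≡ 1).
Multiplying both sides by 6: x ≡ 6·1 = 6 ≡ 6 (mod 11).

6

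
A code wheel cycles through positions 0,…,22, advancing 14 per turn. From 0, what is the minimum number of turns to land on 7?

The inverse of 14 mod 23 is 5 (since 14·5 = 70 ≡ 1).
So x ≡ 5·7 = 35 ≡ 12 (mod 23).

12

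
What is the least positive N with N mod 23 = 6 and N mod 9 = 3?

x ≡ 3 (mod 9) gives x ∈ {3, 12, 21, 30, 39, 48, 57, 66, …}.
The first of these with x mod 23 = 6 is 75.

75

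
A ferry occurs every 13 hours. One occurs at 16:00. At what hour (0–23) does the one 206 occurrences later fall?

206·13 = 2678.
Dividing 2678 by 24 gives quotient 111 and remainder 14.
(16 + 14) mod 24 = 6.

6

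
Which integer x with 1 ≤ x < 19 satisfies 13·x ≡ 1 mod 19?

13·3 = 39 = 2·19 + 1, so 13⁻¹ ≡ 3 (mod 19).

3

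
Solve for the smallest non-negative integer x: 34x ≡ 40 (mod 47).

15

34⁻¹ ≡ 18 (mod 47) because 34·18 = 612 = 13·47 + 1.
Multiplying both sides by 18: x ≡ 18·40 = 720 ≡ 15 (mod 47).
Check: 34·15 = 510 = 10·47 + 40.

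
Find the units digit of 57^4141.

The units digit of 57^n cycles with period 4: 7, 9, 3, 1, …
4141 mod 4 = 1, so the last digit matches 7^1 = 7.

7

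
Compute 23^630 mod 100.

49

By repeated squaring mod 100: 23^1≡23, 23^2≡29, 23^4≡41, 23^8≡81, 23^16≡61, 23^32≡21, 23^64≡41, 23^128≡81, 23^256≡61, 23^512≡21.
Since 630 = 2 + 4 + 16 + 32 + 64 + 512 in binary, 23^630 ≡ 29·41·61·21·41·21 ≡ 49 (mod 100).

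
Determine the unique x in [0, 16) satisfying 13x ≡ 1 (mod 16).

5

The inverse of 13 mod 16 is 5 (since 13·5 = 65 ≡ 1).
So x ≡ 5·1 = 5 ≡ 5 (mod 16).
Check: 13·5 = 65 = 4·16 + 1.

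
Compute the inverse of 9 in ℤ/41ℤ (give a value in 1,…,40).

41 = 4·9 + 5
9 = 1·5 + 4
5 = 1·4 + 1
4 = 4·1 + 0
Back-substituting gives 9·32 ≡ 1 (mod 41).

32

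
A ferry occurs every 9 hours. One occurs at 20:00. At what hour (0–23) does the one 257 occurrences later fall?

257·9 = 2313.
2313 = 96·24 + 9, so 2313 mod 24 = 9.
(20 + 9) mod 24 = 5.

5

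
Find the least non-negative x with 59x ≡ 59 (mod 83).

1

The inverse of 59 mod 83 is 38 (since 59·38 = 2242 ≡ 1).
So x ≡ 38·59 = 2242 ≡ 1 (mod 83).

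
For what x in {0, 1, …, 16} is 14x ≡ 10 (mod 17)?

The inverse of 14 mod 17 is 11 (since 14·11 = 154 ≡ 1).
Multiplying both sides by 11: x ≡ 11·10 = 110 ≡ 8 (mod 17).

8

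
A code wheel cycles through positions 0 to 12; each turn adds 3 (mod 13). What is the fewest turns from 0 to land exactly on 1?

9

3·9 = 27 = 2·13 + 1, so 3⁻¹ ≡ 9 (mod 13).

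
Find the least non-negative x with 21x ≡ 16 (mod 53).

26

21⁻¹ ≡ 48 (mod 53) because 21·48 = 1008 = 19·53 + 1.
So x ≡ 48·16 = 768 ≡ 26 (mod 53).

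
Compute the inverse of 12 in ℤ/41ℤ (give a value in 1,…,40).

12·24 = 288 = 7·41 + 1, so 12⁻¹ ≡ 24 (mod 41).

24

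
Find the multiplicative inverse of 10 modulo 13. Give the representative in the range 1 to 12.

10·4 = 40 = 3·13 + 1, so 10⁻¹ ≡ 4 (mod 13).

4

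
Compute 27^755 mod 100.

43

Successive squares of 27 mod 100: 27^1≡27, 27^2≡29, 27^4≡41, 27^8≡81, 27^16≡61, 27^32≡21, 27^64≡41, 27^128≡81, 27^256≡61, 27^512≡21.
755 = 1 + 2 + 16 + 32 + 64 + 128 + 512, so 27^755 ≡ 27·29·61·21·41·81·21 ≡ 43 (mod 100).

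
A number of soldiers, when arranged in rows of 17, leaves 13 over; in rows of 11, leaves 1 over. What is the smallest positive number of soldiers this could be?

166

x ≡ 1 (mod 11) gives x ∈ {1, 12, 23, 34, 45, 56, 67, 78, …}.
The first of these with x mod 17 = 13 is 166.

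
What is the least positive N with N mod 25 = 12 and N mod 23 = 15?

337

x ≡ 15 (mod 23) gives x ∈ {15, 38, 61, 84, 107, 130, 153, 176, …}.
The first of these with x mod 25 = 12 is 337.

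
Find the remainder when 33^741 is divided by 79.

78

Successive squares of 33 mod 79: 33^1≡33, 33^2≡62, 33^4≡52, 33^8≡18, 33^16≡8, 33^32≡64, 33^64≡67, 33^128≡65, 33^256≡38, 33^512≡22.
741 = 1 + 4 + 32 + 64 + 128 + 512, so 33^741 ≡ 33·52·64·67·65·22 ≡ 78 (mod 79).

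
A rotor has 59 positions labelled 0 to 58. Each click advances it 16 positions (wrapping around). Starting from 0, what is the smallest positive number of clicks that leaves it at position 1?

59 = 3·16 + 11
16 = 1·11 + 5
11 = 2·5 + 1
5 = 5·1 + 0
Back-substituting gives 16·48 ≡ 1 (mod 59).

48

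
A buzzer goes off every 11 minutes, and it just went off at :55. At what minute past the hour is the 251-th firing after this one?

251·11 = 2761.
2761 mod 60 = 1 (since 46·60 = 2760).
(55 + 1) mod 60 = 56.

56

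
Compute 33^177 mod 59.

Successive squares of 33 mod 59: 33^1≡33, 33^2≡27, 33^4≡21, 33^8≡28, 33^16≡17, 33^32≡53, 33^64≡36, 33^128≡57.
177 = 1 + 16 + 32 + 128, so 33^177 ≡ 33·17·53·57 ≡ 6 (mod 59).

6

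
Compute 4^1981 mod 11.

4

Square-and-reduce mod 11: 4^1≡4, 4^2≡5, 4^4≡3, 4^8≡9, 4^16≡4, 4^32≡5, 4^64≡3, 4^128≡9, 4^256≡4, 4^512≡5, 4^1024≡3.
1981 = 1 + 4 + 8 + 16 + 32 + 128 + 256 + 512 + 1024, so 4^1981 ≡ 4·3·9·4·5·9·4·5·3 ≡ 4 (mod 11).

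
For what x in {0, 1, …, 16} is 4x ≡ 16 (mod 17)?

4⁻¹ ≡ 13 (mod 17) because 4·13 = 52 = 3·17 + 1.
So x ≡ 13·16 = 208 ≡ 4 (mod 17).

4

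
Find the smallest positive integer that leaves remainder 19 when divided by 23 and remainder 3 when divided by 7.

157

x ≡ 3 (mod 7) gives x ∈ {3, 10, 17, 24, 31, 38, 45, 52, …}.
The first of these with x mod 23 = 19 is 157.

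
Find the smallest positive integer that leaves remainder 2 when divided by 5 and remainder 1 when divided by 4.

x ≡ 1 (mod 4) gives x ∈ {1, 5, 9, 13, 17}.
The first of these with x mod 5 = 2 is 17.

17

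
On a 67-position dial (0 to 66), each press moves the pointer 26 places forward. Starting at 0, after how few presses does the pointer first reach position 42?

48

26⁻¹ ≡ 49 (mod 67) because 26·49 = 1274 = 19·67 + 1.
So x ≡ 49·42 = 2058 ≡ 48 (mod 67).
Check: 26·48 = 1248 = 18·67 + 42.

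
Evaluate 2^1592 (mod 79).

50

Successive squares of 2 mod 79: 2^1≡2, 2^2≡4, 2^4≡16, 2^8≡19, 2^16≡45, 2^32≡50, 2^64≡51, 2^128≡73, 2^256≡36, 2^512≡32, 2^1024≡76.
1592 = 8 + 16 + 32 + 512 + 1024, so 2^1592 ≡ 19·45·50·32·76 ≡ 50 (mod 79).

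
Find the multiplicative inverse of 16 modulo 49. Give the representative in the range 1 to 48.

46

16·46 = 736 = 15·49 + 1, so 16⁻¹ ≡ 46 (mod 49).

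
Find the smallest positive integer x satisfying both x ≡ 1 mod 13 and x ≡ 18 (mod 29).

x ≡ 1 (mod 13) gives x ∈ {1, 14, 27, 40, 53, 66, 79, 92, …}.
The first of these with x mod 29 = 18 is 105.

105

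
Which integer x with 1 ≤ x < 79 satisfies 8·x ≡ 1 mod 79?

10

79 = 9·8 + 7
8 = 1·7 + 1
7 = 7·1 + 0
Back-substituting gives 8·10 ≡ 1 (mod 79).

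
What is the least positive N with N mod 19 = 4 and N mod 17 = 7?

x ≡ 7 (mod 17) gives x ∈ {7, 24, 41, 58, 75, 92, 109, 126, …}.
The first of these with x mod 19 = 4 is 194.

194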